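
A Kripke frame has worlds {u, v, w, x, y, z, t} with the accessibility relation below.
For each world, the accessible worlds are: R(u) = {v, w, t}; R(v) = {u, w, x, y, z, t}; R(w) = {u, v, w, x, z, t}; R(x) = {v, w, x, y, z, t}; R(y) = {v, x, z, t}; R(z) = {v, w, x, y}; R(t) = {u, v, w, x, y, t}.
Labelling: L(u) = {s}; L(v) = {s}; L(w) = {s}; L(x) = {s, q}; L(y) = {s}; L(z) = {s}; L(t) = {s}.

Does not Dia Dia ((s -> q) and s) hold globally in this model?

Let φ = not Dia Dia ((s -> q) and s). Evaluate φ at each world:
  u (successors {v, w, t}): φ is false.
  v (successors {u, w, x, y, z, t}): φ is false.
  w (successors {u, v, w, x, z, t}): φ is false.
  x (successors {v, w, x, y, z, t}): φ is false.
  y (successors {v, x, z, t}): φ is false.
  z (successors {v, w, x, y}): φ is false.
  t (successors {u, v, w, x, y, t}): φ is false.
Detail at u (counterexample):
  At u: Dia Dia ((s -> q) and s) is true, so not Dia Dia ((s -> q) and s) is false.
    At u: Dia Dia ((s -> q) and s) requires Dia ((s -> q) and s) at some successor in {v, w, t}.
      Dia ((s -> q) and s) holds at v, so Dia Dia ((s -> q) and s) is true at u.

No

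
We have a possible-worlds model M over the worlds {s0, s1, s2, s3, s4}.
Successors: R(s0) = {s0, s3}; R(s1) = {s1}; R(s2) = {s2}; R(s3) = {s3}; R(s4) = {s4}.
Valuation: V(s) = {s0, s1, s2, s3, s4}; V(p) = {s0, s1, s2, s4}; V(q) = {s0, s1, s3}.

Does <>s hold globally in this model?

Let φ = <>s. Evaluate φ at each world:
  s0 (successors {s0, s3}): φ is true.
  s1 (successors {s1}): φ is true.
  s2 (successors {s2}): φ is true.
  s3 (successors {s3}): φ is true.
  s4 (successors {s4}): φ is true.
For instance, at s2:
  At s2: <>s requires s at some successor in {s2}.
    s holds at s2, so <>s is true at s2.

Yes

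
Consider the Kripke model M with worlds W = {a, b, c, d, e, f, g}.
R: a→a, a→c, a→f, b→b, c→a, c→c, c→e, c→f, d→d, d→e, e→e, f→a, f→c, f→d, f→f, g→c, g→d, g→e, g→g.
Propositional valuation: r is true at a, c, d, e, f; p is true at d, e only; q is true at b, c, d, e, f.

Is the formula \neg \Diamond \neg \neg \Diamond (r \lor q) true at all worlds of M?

No

Recall that \Diamond ψ holds at a world iff ψ holds at some accessible world.
Let φ = \neg \Diamond \neg \neg \Diamond (r \lor q). Evaluate φ at each world:
  a (successors {a, c, f}): φ is false.
  b (successors {b}): φ is false.
  c (successors {a, c, e, f}): φ is false.
  d (successors {d, e}): φ is false.
  e (successors {e}): φ is false.
  f (successors {a, c, d, f}): φ is false.
  g (successors {c, d, e, g}): φ is false.
Detail at a (counterexample):
  At a: \Diamond \neg \neg \Diamond (r \lor q) is true, so \neg \Diamond \neg \neg \Diamond (r \lor q) is false.
    At a: \Diamond \neg \neg \Diamond (r \lor q) requires \neg \neg \Diamond (r \lor q) at some successor in {a, c, f}.
      \neg \neg \Diamond (r \lor q) holds at a, so \Diamond \neg \neg \Diamond (r \lor q) is true at a.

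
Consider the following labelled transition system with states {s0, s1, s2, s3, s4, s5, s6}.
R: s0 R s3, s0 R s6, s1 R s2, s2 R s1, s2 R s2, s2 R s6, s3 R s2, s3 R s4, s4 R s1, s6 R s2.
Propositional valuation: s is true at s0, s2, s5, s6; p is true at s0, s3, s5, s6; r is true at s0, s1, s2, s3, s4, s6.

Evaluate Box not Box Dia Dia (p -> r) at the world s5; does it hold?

Yes

At s5: no accessible worlds, so Box not Box Dia Dia (p -> r) holds vacuously.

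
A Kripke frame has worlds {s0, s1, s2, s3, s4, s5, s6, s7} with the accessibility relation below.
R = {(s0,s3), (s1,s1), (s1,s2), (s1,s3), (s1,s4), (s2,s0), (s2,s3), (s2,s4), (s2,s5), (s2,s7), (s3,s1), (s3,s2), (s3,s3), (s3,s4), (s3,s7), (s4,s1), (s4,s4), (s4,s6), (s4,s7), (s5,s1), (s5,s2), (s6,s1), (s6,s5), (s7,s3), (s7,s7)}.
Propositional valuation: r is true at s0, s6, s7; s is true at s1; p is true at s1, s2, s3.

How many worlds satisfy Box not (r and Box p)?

Let φ = Box not (r and Box p). Evaluate φ at each world:
  s0 (successors {s3}): φ is true.
  s1 (successors {s1, s2, s3, s4}): φ is true.
  s2 (successors {s0, s3, s4, s5, s7}): φ is false.
  s3 (successors {s1, s2, s3, s4, s7}): φ is true.
  s4 (successors {s1, s4, s6, s7}): φ is true.
  s5 (successors {s1, s2}): φ is true.
  s6 (successors {s1, s5}): φ is true.
  s7 (successors {s3, s7}): φ is true.
For instance, at s7:
  At s7: Box not (r and Box p) requires not (r and Box p) at every successor {s3, s7}.
      At s3: r and Box p is false, so not (r and Box p) is true.
      At s7: r and Box p is false, so not (r and Box p) is true.
  So Box not (r and Box p) is true at s7.
Satisfying worlds: {s0, s1, s3, s4, s5, s6, s7}

7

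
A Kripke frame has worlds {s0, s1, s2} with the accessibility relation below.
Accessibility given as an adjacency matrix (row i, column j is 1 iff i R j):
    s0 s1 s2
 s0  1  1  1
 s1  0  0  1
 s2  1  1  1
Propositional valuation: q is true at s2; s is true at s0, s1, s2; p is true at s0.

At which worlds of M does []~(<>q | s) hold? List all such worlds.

Let φ = []~(<>q | s). Evaluate φ at each world:
  s0 (successors {s0, s1, s2}): φ is false.
  s1 (successors {s2}): φ is false.
  s2 (successors {s0, s1, s2}): φ is false.
For instance, at s2:
  At s2: []~(<>q | s) requires ~(<>q | s) at every successor {s0, s1, s2}.
    ~(<>q | s) fails at s0, so []~(<>q | s) is false at s2.
      At s0: <>q | s is true, so ~(<>q | s) is false.
Satisfying worlds: none.

none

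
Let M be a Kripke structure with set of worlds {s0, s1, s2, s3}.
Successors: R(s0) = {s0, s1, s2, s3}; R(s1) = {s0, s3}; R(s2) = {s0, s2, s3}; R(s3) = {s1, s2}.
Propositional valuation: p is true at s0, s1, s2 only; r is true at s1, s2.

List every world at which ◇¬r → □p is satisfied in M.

s3

Recall that □ψ holds at a world iff ψ holds at every accessible world, and ◇ψ holds iff ψ holds at some accessible world.
Let φ = ◇¬r → □p. Evaluate φ at each world:
  s0 (successors {s0, s1, s2, s3}): φ is false.
  s1 (successors {s0, s3}): φ is false.
  s2 (successors {s0, s2, s3}): φ is false.
  s3 (successors {s1, s2}): φ is true.
For instance, at s1:
  At s1: ◇¬r is true, □p is false, so ◇¬r → □p is false.
    At s1: ◇¬r requires ¬r at some successor in {s0, s3}.
      ¬r holds at s0, so ◇¬r is true at s1.
    At s1: □p requires p at every successor {s0, s3}.
      p fails at s3, so □p is false at s1.
Satisfying worlds: {s3}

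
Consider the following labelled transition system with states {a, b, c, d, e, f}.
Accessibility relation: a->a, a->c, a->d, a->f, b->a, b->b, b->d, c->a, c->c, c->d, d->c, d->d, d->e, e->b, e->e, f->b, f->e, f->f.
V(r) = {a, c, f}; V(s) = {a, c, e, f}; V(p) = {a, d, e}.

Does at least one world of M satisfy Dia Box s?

No

Let φ = Dia Box s. Evaluate φ at each world:
  a (successors {a, c, d, f}): φ is false.
  b (successors {a, b, d}): φ is false.
  c (successors {a, c, d}): φ is false.
  d (successors {c, d, e}): φ is false.
  e (successors {b, e}): φ is false.
  f (successors {b, e, f}): φ is false.
For instance, at e:
  At e: Dia Box s requires Box s at some successor in {b, e}.
    At b: Box s is false.
    At e: Box s is false.
  So Dia Box s is false at e.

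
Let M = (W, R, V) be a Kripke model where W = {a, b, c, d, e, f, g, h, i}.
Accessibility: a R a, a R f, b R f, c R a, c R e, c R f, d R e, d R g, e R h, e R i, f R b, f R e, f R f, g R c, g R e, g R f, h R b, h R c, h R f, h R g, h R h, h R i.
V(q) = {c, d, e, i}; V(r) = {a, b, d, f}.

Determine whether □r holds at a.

Recall that □ψ holds at a world iff ψ holds at every accessible world, and ◇ψ holds iff ψ holds at some accessible world.
At a: □r requires r at every successor {a, f}.
  At a: r is true.
  At f: r is true.
So □r is true at a.

Yes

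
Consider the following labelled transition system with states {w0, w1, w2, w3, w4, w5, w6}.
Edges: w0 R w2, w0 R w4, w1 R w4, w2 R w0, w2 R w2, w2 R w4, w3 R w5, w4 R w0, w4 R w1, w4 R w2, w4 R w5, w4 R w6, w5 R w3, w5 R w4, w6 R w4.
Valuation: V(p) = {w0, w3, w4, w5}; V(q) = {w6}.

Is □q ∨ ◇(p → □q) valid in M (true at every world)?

Let φ = □q ∨ ◇(p → □q). Evaluate φ at each world:
  w0 (successors {w2, w4}): φ is true.
  w1 (successors {w4}): φ is false.
  w2 (successors {w0, w2, w4}): φ is true.
  w3 (successors {w5}): φ is false.
  w4 (successors {w0, w1, w2, w5, w6}): φ is true.
  w5 (successors {w3, w4}): φ is false.
  w6 (successors {w4}): φ is false.
Detail at w1 (counterexample):
  At w1: □q is false, ◇(p → □q) is false, so □q ∨ ◇(p → □q) is false.
    At w1: □q requires q at every successor {w4}.
      q fails at w4, so □q is false at w1.
    At w1: ◇(p → □q) requires p → □q at some successor in {w4}.
      At w4: p → □q is false.
    So ◇(p → □q) is false at w1.

No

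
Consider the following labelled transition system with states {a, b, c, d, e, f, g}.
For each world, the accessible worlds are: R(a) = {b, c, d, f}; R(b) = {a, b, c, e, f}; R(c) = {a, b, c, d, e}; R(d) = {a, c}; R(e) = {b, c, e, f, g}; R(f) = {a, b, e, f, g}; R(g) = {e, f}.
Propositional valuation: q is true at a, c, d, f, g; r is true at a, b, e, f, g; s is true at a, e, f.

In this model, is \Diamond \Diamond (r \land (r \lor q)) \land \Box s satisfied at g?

At g: \Diamond \Diamond (r \land (r \lor q)) is true, \Box s is true, so \Diamond \Diamond (r \land (r \lor q)) \land \Box s is true.
  At g: \Diamond \Diamond (r \land (r \lor q)) requires \Diamond (r \land (r \lor q)) at some successor in {e, f}.
    \Diamond (r \land (r \lor q)) holds at e, so \Diamond \Diamond (r \land (r \lor q)) is true at g.
      At e: \Diamond (r \land (r \lor q)) requires r \land (r \lor q) at some successor in {b, c, e, f, g}.
        r \land (r \lor q) holds at b, so \Diamond (r \land (r \lor q)) is true at e.
  At g: \Box s requires s at every successor {e, f}.
    At e: s is true.
    At f: s is true.
  So \Box s is true at g.

Yes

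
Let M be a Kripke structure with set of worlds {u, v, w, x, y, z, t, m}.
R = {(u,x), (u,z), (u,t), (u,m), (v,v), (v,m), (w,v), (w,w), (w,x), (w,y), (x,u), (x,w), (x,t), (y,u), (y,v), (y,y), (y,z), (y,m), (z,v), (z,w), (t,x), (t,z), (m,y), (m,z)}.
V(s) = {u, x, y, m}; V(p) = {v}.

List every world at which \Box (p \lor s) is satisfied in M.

v

Let φ = \Box (p \lor s). Evaluate φ at each world:
  u (successors {x, z, t, m}): φ is false.
  v (successors {v, m}): φ is true.
  w (successors {v, w, x, y}): φ is false.
  x (successors {u, w, t}): φ is false.
  y (successors {u, v, y, z, m}): φ is false.
  z (successors {v, w}): φ is false.
  t (successors {x, z}): φ is false.
  m (successors {y, z}): φ is false.
For instance, at t:
  At t: \Box (p \lor s) requires p \lor s at every successor {x, z}.
    p \lor s fails at z, so \Box (p \lor s) is false at t.
Satisfying worlds: {v}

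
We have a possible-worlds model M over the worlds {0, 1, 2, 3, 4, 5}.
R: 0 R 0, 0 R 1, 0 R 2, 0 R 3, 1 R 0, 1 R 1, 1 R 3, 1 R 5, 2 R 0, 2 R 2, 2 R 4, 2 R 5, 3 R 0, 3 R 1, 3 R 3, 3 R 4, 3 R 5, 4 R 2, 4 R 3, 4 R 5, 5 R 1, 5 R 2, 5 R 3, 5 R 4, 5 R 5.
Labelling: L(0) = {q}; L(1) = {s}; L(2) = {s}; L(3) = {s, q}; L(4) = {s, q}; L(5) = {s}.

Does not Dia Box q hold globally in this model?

Let φ = not Dia Box q. Evaluate φ at each world:
  0 (successors {0, 1, 2, 3}): φ is true.
  1 (successors {0, 1, 3, 5}): φ is true.
  2 (successors {0, 2, 4, 5}): φ is true.
  3 (successors {0, 1, 3, 4, 5}): φ is true.
  4 (successors {2, 3, 5}): φ is true.
  5 (successors {1, 2, 3, 4, 5}): φ is true.
For instance, at 0:
  At 0: Dia Box q is false, so not Dia Box q is true.
    At 0: Dia Box q requires Box q at some successor in {0, 1, 2, 3}.
      At 0: Box q is false.
      At 1: Box q is false.
      At 2: Box q is false.
      At 3: Box q is false.
    So Dia Box q is false at 0.

Yes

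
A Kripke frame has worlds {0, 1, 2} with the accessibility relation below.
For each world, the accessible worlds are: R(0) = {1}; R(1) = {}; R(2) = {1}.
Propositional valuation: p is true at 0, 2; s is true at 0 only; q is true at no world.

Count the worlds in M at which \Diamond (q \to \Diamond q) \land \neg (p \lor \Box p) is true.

Let φ = \Diamond (q \to \Diamond q) \land \neg (p \lor \Box p). Evaluate φ at each world:
  0 (successors {1}): φ is false.
  1 (successors ∅): φ is false.
  2 (successors {1}): φ is false.
For instance, at 2:
  At 2: \Diamond (q \to \Diamond q) is true, \neg (p \lor \Box p) is false, so \Diamond (q \to \Diamond q) \land \neg (p \lor \Box p) is false.
    At 2: \Diamond (q \to \Diamond q) requires q \to \Diamond q at some successor in {1}.
      q \to \Diamond q holds at 1, so \Diamond (q \to \Diamond q) is true at 2.
    At 2: p \lor \Box p is true, so \neg (p \lor \Box p) is false.
      At 2: p is true, \Box p is false, so p \lor \Box p is true.
Satisfying worlds: none.

0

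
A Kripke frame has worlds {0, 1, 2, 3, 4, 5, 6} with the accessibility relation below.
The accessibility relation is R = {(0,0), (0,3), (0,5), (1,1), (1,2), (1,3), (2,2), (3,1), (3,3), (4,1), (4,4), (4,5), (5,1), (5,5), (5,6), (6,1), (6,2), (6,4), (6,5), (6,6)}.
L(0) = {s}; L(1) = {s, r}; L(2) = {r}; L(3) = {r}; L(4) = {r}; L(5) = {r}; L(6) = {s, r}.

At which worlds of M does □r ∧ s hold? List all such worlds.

1, 6

Let φ = □r ∧ s. Evaluate φ at each world:
  0 (successors {0, 3, 5}): φ is false.
  1 (successors {1, 2, 3}): φ is true.
  2 (successors {2}): φ is false.
  3 (successors {1, 3}): φ is false.
  4 (successors {1, 4, 5}): φ is false.
  5 (successors {1, 5, 6}): φ is false.
  6 (successors {1, 2, 4, 5, 6}): φ is true.
For instance, at 6:
  At 6: □r is true, s is true, so □r ∧ s is true.
    At 6: □r requires r at every successor {1, 2, 4, 5, 6}.
      At 1: r is true.
      At 2: r is true.
      At 4: r is true.
      At 5: r is true.
      At 6: r is true.
    So □r is true at 6.
Satisfying worlds: {1, 6}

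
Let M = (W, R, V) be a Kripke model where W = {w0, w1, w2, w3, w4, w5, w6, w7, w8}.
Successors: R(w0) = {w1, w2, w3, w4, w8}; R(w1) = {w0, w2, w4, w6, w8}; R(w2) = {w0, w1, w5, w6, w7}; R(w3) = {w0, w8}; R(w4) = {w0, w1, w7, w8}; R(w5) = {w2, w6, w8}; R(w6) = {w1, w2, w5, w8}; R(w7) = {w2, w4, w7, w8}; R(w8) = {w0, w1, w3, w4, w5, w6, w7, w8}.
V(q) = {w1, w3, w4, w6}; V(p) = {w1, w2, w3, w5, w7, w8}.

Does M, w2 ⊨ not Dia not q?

No

At w2: Dia not q is true, so not Dia not q is false.
  At w2: Dia not q requires not q at some successor in {w0, w1, w5, w6, w7}.
    not q holds at w0, so Dia not q is true at w2.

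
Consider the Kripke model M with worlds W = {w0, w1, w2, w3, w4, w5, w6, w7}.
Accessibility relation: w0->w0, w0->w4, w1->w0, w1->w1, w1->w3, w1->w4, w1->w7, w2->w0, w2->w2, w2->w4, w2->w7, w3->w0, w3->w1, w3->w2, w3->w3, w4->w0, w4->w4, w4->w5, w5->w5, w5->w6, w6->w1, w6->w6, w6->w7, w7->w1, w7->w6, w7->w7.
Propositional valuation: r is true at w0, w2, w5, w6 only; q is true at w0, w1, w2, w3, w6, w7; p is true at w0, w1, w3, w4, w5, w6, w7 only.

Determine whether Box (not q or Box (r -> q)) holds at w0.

Yes

At w0: Box (not q or Box (r -> q)) requires not q or Box (r -> q) at every successor {w0, w4}.
    At w0: not q is false, Box (r -> q) is true, so not q or Box (r -> q) is true.
      At w0: Box (r -> q) requires r -> q at every successor {w0, w4}.
        At w0: r -> q is true.
        At w4: r -> q is true.
      So Box (r -> q) is true at w0.
    At w4: not q is true, Box (r -> q) is false, so not q or Box (r -> q) is true.
      At w4: Box (r -> q) requires r -> q at every successor {w0, w4, w5}.
        r -> q fails at w5, so Box (r -> q) is false at w4.
So Box (not q or Box (r -> q)) is true at w0.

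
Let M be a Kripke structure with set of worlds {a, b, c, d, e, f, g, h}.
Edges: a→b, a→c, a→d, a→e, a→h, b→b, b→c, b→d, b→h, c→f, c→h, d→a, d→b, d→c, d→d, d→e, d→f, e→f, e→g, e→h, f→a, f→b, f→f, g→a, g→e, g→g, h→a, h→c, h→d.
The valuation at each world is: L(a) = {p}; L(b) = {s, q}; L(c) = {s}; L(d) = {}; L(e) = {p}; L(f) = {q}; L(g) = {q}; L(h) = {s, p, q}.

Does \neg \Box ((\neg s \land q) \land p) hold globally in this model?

Yes

Let φ = \neg \Box ((\neg s \land q) \land p). Evaluate φ at each world:
  a (successors {b, c, d, e, h}): φ is true.
  b (successors {b, c, d, h}): φ is true.
  c (successors {f, h}): φ is true.
  d (successors {a, b, c, d, e, f}): φ is true.
  e (successors {f, g, h}): φ is true.
  f (successors {a, b, f}): φ is true.
  g (successors {a, e, g}): φ is true.
  h (successors {a, c, d}): φ is true.
For instance, at b:
  At b: \Box ((\neg s \land q) \land p) is false, so \neg \Box ((\neg s \land q) \land p) is true.
    At b: \Box ((\neg s \land q) \land p) requires (\neg s \land q) \land p at every successor {b, c, d, h}.
      (\neg s \land q) \land p fails at b, so \Box ((\neg s \land q) \land p) is false at b.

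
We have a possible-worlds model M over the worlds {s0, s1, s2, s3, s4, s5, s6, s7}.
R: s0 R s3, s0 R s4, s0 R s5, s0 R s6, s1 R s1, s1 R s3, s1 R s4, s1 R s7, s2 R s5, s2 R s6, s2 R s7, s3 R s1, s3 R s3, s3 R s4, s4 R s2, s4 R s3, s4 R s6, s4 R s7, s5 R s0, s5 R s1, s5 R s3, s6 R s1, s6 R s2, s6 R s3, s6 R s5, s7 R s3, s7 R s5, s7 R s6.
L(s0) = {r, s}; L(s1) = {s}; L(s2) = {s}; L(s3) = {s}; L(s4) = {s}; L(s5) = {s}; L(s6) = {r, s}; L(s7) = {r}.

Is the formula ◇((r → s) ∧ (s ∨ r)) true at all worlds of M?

Let φ = ◇((r → s) ∧ (s ∨ r)). Evaluate φ at each world:
  s0 (successors {s3, s4, s5, s6}): φ is true.
  s1 (successors {s1, s3, s4, s7}): φ is true.
  s2 (successors {s5, s6, s7}): φ is true.
  s3 (successors {s1, s3, s4}): φ is true.
  s4 (successors {s2, s3, s6, s7}): φ is true.
  s5 (successors {s0, s1, s3}): φ is true.
  s6 (successors {s1, s2, s3, s5}): φ is true.
  s7 (successors {s3, s5, s6}): φ is true.
For instance, at s5:
  At s5: ◇((r → s) ∧ (s ∨ r)) requires (r → s) ∧ (s ∨ r) at some successor in {s0, s1, s3}.
    (r → s) ∧ (s ∨ r) holds at s0, so ◇((r → s) ∧ (s ∨ r)) is true at s5.

Yes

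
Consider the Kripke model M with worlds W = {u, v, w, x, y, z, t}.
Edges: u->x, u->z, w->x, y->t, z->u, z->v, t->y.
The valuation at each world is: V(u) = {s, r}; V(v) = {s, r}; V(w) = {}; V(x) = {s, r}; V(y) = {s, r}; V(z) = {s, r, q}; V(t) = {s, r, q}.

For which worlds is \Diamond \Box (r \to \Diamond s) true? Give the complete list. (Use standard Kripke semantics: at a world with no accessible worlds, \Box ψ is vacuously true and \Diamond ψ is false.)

u, w, y, z, t

Recall that \Box ψ holds at a world iff ψ holds at every accessible world, and \Diamond ψ holds iff ψ holds at some accessible world.
Let φ = \Diamond \Box (r \to \Diamond s). Evaluate φ at each world:
  u (successors {x, z}): φ is true.
  v (successors ∅): φ is false.
  w (successors {x}): φ is true.
  x (successors ∅): φ is false.
  y (successors {t}): φ is true.
  z (successors {u, v}): φ is true.
  t (successors {y}): φ is true.
For instance, at y:
  At y: \Diamond \Box (r \to \Diamond s) requires \Box (r \to \Diamond s) at some successor in {t}.
    \Box (r \to \Diamond s) holds at t, so \Diamond \Box (r \to \Diamond s) is true at y.
      At t: \Box (r \to \Diamond s) requires r \to \Diamond s at every successor {y}.
        At y: r \to \Diamond s is true.
      So \Box (r \to \Diamond s) is true at t.
Satisfying worlds: {u, w, y, z, t}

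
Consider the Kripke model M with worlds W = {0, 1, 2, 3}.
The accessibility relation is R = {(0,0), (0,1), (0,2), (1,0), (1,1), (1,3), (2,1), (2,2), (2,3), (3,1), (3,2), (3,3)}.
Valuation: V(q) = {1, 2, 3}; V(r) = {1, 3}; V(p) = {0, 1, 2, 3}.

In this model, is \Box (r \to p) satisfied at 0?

Yes

At 0: \Box (r \to p) requires r \to p at every successor {0, 1, 2}.
  At 0: r \to p is true.
  At 1: r \to p is true.
  At 2: r \to p is true.
So \Box (r \to p) is true at 0.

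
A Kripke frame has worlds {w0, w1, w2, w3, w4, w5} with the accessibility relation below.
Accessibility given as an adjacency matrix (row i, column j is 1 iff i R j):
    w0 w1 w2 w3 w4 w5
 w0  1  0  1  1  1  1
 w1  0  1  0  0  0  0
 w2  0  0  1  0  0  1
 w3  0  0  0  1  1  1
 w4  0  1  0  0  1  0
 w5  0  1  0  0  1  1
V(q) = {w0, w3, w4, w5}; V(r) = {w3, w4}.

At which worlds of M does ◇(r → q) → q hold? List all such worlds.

w0, w3, w4, w5

Let φ = ◇(r → q) → q. Evaluate φ at each world:
  w0 (successors {w0, w2, w3, w4, w5}): φ is true.
  w1 (successors {w1}): φ is false.
  w2 (successors {w2, w5}): φ is false.
  w3 (successors {w3, w4, w5}): φ is true.
  w4 (successors {w1, w4}): φ is true.
  w5 (successors {w1, w4, w5}): φ is true.
For instance, at w4:
  At w4: ◇(r → q) is true, q is true, so ◇(r → q) → q is true.
    At w4: ◇(r → q) requires r → q at some successor in {w1, w4}.
      r → q holds at w1, so ◇(r → q) is true at w4.
Satisfying worlds: {w0, w3, w4, w5}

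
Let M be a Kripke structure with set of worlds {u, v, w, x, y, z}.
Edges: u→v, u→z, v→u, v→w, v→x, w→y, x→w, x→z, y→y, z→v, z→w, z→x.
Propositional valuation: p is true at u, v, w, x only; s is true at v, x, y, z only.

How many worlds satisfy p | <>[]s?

6

Recall that []ψ holds at a world iff ψ holds at every accessible world, and <>ψ holds iff ψ holds at some accessible world.
Let φ = p | <>[]s. Evaluate φ at each world:
  u (successors {v, z}): φ is true.
  v (successors {u, w, x}): φ is true.
  w (successors {y}): φ is true.
  x (successors {w, z}): φ is true.
  y (successors {y}): φ is true.
  z (successors {v, w, x}): φ is true.
For instance, at z:
  At z: p is false, <>[]s is true, so p | <>[]s is true.
    At z: <>[]s requires []s at some successor in {v, w, x}.
      []s holds at w, so <>[]s is true at z.
Satisfying worlds: {u, v, w, x, y, z}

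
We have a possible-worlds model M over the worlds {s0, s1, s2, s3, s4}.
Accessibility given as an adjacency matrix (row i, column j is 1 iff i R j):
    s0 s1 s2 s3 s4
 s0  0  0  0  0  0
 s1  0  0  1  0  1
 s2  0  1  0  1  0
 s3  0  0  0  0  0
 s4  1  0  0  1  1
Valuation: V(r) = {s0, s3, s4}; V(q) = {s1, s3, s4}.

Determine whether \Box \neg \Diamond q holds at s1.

No

At s1: \Box \neg \Diamond q requires \neg \Diamond q at every successor {s2, s4}.
  \neg \Diamond q fails at s2, so \Box \neg \Diamond q is false at s1.
    At s2: \Diamond q is true, so \neg \Diamond q is false.
      At s2: \Diamond q requires q at some successor in {s1, s3}.
        q holds at s1, so \Diamond q is true at s2.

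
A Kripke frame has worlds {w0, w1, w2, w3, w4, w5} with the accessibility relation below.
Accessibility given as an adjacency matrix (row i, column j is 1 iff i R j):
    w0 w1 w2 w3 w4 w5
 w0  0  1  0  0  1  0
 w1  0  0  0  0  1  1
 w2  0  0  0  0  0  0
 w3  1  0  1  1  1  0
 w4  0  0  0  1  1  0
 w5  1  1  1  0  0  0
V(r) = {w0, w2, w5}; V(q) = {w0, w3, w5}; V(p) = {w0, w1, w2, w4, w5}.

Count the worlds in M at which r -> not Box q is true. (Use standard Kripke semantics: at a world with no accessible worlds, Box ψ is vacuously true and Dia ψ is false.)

Recall that Box ψ holds at a world iff ψ holds at every accessible world, and Dia ψ holds iff ψ holds at some accessible world.
Let φ = r -> not Box q. Evaluate φ at each world:
  w0 (successors {w1, w4}): φ is true.
  w1 (successors {w4, w5}): φ is true.
  w2 (successors ∅): φ is false.
  w3 (successors {w0, w2, w3, w4}): φ is true.
  w4 (successors {w3, w4}): φ is true.
  w5 (successors {w0, w1, w2}): φ is true.
For instance, at w0:
  At w0: r is true, not Box q is true, so r -> not Box q is true.
    At w0: Box q is false, so not Box q is true.
      At w0: Box q requires q at every successor {w1, w4}.
        q fails at w1, so Box q is false at w0.
Satisfying worlds: {w0, w1, w3, w4, w5}

5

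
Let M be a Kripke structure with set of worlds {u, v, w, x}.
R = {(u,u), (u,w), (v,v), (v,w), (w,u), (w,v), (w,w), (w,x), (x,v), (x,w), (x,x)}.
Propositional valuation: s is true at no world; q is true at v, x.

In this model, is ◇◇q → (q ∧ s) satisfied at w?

No

At w: ◇◇q is true, q ∧ s is false, so ◇◇q → (q ∧ s) is false.
  At w: ◇◇q requires ◇q at some successor in {u, v, w, x}.
    ◇q holds at v, so ◇◇q is true at w.
      At v: ◇q requires q at some successor in {v, w}.
        q holds at v, so ◇q is true at v.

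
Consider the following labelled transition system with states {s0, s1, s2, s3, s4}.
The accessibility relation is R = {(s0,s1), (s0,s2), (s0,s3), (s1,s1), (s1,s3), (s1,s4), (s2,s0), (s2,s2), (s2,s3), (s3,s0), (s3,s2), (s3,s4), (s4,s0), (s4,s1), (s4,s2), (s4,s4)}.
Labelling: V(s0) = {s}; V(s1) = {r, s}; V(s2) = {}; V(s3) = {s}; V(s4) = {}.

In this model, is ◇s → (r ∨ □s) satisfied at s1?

Yes

At s1: ◇s is true, r ∨ □s is true, so ◇s → (r ∨ □s) is true.
  At s1: ◇s requires s at some successor in {s1, s3, s4}.
    s holds at s1, so ◇s is true at s1.
  At s1: r is true, □s is false, so r ∨ □s is true.
    At s1: □s requires s at every successor {s1, s3, s4}.
      s fails at s4, so □s is false at s1.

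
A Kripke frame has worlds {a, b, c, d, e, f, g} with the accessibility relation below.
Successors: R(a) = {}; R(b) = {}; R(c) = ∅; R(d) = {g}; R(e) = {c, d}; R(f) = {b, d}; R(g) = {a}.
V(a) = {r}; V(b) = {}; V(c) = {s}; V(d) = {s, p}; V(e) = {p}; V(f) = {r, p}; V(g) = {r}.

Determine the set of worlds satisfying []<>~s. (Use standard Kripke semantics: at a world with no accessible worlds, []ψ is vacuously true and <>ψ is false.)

Recall that []ψ holds at a world iff ψ holds at every accessible world, and <>ψ holds iff ψ holds at some accessible world.
Let φ = []<>~s. Evaluate φ at each world:
  a (successors ∅): φ is true.
  b (successors ∅): φ is true.
  c (successors ∅): φ is true.
  d (successors {g}): φ is true.
  e (successors {c, d}): φ is false.
  f (successors {b, d}): φ is false.
  g (successors {a}): φ is false.
For instance, at e:
  At e: []<>~s requires <>~s at every successor {c, d}.
    <>~s fails at c, so []<>~s is false at e.
      At c: no accessible worlds, so <>~s is false.
Satisfying worlds: {a, b, c, d}

a, b, c, d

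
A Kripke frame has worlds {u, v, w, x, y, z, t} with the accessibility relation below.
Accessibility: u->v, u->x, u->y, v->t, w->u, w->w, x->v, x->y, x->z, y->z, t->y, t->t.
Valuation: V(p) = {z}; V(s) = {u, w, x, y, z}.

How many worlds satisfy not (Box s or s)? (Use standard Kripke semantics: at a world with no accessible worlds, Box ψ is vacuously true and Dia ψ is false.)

2

Let φ = not (Box s or s). Evaluate φ at each world:
  u (successors {v, x, y}): φ is false.
  v (successors {t}): φ is true.
  w (successors {u, w}): φ is false.
  x (successors {v, y, z}): φ is false.
  y (successors {z}): φ is false.
  z (successors ∅): φ is false.
  t (successors {y, t}): φ is true.
For instance, at y:
  At y: Box s or s is true, so not (Box s or s) is false.
    At y: Box s is true, s is true, so Box s or s is true.
      At y: Box s requires s at every successor {z}.
        At z: s is true.
      So Box s is true at y.
Satisfying worlds: {v, t}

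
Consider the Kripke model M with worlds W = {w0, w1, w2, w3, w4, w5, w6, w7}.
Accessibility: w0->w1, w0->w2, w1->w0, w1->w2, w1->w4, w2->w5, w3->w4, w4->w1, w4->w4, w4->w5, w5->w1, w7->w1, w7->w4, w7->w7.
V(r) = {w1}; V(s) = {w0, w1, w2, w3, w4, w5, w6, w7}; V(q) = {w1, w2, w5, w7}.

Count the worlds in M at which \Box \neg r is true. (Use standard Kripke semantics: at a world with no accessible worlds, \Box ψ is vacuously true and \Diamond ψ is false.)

4

Let φ = \Box \neg r. Evaluate φ at each world:
  w0 (successors {w1, w2}): φ is false.
  w1 (successors {w0, w2, w4}): φ is true.
  w2 (successors {w5}): φ is true.
  w3 (successors {w4}): φ is true.
  w4 (successors {w1, w4, w5}): φ is false.
  w5 (successors {w1}): φ is false.
  w6 (successors ∅): φ is true.
  w7 (successors {w1, w4, w7}): φ is false.
For instance, at w0:
  At w0: \Box \neg r requires \neg r at every successor {w1, w2}.
    \neg r fails at w1, so \Box \neg r is false at w0.
Satisfying worlds: {w1, w2, w3, w6}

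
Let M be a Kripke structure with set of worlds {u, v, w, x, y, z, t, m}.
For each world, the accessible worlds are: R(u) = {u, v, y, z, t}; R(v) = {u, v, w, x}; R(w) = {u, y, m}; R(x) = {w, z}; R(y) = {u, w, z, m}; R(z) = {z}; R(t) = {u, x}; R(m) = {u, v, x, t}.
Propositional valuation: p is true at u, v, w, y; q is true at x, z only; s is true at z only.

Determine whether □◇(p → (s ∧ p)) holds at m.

Yes

At m: □◇(p → (s ∧ p)) requires ◇(p → (s ∧ p)) at every successor {u, v, x, t}.
  At u: ◇(p → (s ∧ p)) is true.
  At v: ◇(p → (s ∧ p)) is true.
  At x: ◇(p → (s ∧ p)) is true.
  At t: ◇(p → (s ∧ p)) is true.
So □◇(p → (s ∧ p)) is true at m.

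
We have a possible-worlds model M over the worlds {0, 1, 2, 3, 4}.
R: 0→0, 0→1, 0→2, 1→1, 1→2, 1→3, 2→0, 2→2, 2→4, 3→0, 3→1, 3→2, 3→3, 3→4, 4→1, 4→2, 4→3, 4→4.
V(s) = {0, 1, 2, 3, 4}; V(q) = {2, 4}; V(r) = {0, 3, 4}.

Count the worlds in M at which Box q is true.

Let φ = Box q. Evaluate φ at each world:
  0 (successors {0, 1, 2}): φ is false.
  1 (successors {1, 2, 3}): φ is false.
  2 (successors {0, 2, 4}): φ is false.
  3 (successors {0, 1, 2, 3, 4}): φ is false.
  4 (successors {1, 2, 3, 4}): φ is false.
For instance, at 3:
  At 3: Box q requires q at every successor {0, 1, 2, 3, 4}.
    q fails at 0, so Box q is false at 3.
Satisfying worlds: none.

0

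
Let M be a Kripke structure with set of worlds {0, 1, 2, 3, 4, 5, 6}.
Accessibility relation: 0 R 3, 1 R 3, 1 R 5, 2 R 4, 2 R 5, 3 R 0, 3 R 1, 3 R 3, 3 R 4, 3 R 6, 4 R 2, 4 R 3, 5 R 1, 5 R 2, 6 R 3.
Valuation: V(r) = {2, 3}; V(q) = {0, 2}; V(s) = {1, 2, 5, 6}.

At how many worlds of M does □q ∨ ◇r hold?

6

Let φ = □q ∨ ◇r. Evaluate φ at each world:
  0 (successors {3}): φ is true.
  1 (successors {3, 5}): φ is true.
  2 (successors {4, 5}): φ is false.
  3 (successors {0, 1, 3, 4, 6}): φ is true.
  4 (successors {2, 3}): φ is true.
  5 (successors {1, 2}): φ is true.
  6 (successors {3}): φ is true.
For instance, at 5:
  At 5: □q is false, ◇r is true, so □q ∨ ◇r is true.
    At 5: □q requires q at every successor {1, 2}.
      q fails at 1, so □q is false at 5.
    At 5: ◇r requires r at some successor in {1, 2}.
      r holds at 2, so ◇r is true at 5.
Satisfying worlds: {0, 1, 3, 4, 5, 6}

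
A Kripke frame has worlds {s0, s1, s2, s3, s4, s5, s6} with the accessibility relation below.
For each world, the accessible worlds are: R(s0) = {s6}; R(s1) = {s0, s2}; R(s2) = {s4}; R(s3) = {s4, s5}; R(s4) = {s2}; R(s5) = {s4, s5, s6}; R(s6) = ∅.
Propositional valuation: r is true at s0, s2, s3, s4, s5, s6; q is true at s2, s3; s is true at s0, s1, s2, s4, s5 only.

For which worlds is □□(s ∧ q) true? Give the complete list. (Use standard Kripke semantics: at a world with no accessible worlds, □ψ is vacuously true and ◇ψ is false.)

Let φ = □□(s ∧ q). Evaluate φ at each world:
  s0 (successors {s6}): φ is true.
  s1 (successors {s0, s2}): φ is false.
  s2 (successors {s4}): φ is true.
  s3 (successors {s4, s5}): φ is false.
  s4 (successors {s2}): φ is false.
  s5 (successors {s4, s5, s6}): φ is false.
  s6 (successors ∅): φ is true.
For instance, at s4:
  At s4: □□(s ∧ q) requires □(s ∧ q) at every successor {s2}.
    □(s ∧ q) fails at s2, so □□(s ∧ q) is false at s4.
      At s2: □(s ∧ q) requires s ∧ q at every successor {s4}.
        s ∧ q fails at s4, so □(s ∧ q) is false at s2.
Satisfying worlds: {s0, s2, s6}

s0, s2, s6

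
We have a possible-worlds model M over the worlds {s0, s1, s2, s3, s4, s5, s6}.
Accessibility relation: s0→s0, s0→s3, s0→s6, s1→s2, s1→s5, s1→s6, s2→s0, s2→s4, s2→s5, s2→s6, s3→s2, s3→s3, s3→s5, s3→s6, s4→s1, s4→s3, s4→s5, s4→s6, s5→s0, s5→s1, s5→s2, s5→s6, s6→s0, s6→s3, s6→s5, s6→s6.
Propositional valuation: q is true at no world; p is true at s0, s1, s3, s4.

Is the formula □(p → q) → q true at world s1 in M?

At s1: □(p → q) is true, q is false, so □(p → q) → q is false.
  At s1: □(p → q) requires p → q at every successor {s2, s5, s6}.
    At s2: p → q is true.
    At s5: p → q is true.
    At s6: p → q is true.
  So □(p → q) is true at s1.

No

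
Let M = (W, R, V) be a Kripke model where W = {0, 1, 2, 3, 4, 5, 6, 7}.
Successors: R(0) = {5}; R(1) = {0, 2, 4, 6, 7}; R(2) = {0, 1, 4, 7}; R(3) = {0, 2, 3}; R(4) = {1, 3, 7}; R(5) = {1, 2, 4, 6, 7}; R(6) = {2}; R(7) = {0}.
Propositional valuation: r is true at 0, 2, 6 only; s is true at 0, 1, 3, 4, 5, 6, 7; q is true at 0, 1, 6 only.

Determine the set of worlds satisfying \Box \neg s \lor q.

Recall that \Box ψ holds at a world iff ψ holds at every accessible world, and \Diamond ψ holds iff ψ holds at some accessible world.
Let φ = \Box \neg s \lor q. Evaluate φ at each world:
  0 (successors {5}): φ is true.
  1 (successors {0, 2, 4, 6, 7}): φ is true.
  2 (successors {0, 1, 4, 7}): φ is false.
  3 (successors {0, 2, 3}): φ is false.
  4 (successors {1, 3, 7}): φ is false.
  5 (successors {1, 2, 4, 6, 7}): φ is false.
  6 (successors {2}): φ is true.
  7 (successors {0}): φ is false.
For instance, at 1:
  At 1: \Box \neg s is false, q is true, so \Box \neg s \lor q is true.
    At 1: \Box \neg s requires \neg s at every successor {0, 2, 4, 6, 7}.
      \neg s fails at 0, so \Box \neg s is false at 1.
Satisfying worlds: {0, 1, 6}

0, 1, 6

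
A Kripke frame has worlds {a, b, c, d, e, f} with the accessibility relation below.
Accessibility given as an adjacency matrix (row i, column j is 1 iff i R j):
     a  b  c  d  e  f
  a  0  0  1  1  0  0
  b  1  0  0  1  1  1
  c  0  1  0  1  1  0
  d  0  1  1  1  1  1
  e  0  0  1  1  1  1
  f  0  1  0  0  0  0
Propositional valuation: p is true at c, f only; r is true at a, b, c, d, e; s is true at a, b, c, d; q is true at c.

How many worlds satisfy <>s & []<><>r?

Let φ = <>s & []<><>r. Evaluate φ at each world:
  a (successors {c, d}): φ is true.
  b (successors {a, d, e, f}): φ is true.
  c (successors {b, d, e}): φ is true.
  d (successors {b, c, d, e, f}): φ is true.
  e (successors {c, d, e, f}): φ is true.
  f (successors {b}): φ is true.
For instance, at b:
  At b: <>s is true, []<><>r is true, so <>s & []<><>r is true.
    At b: <>s requires s at some successor in {a, d, e, f}.
      s holds at a, so <>s is true at b.
    At b: []<><>r requires <><>r at every successor {a, d, e, f}.
      At a: <><>r is true.
      At d: <><>r is true.
      At e: <><>r is true.
      At f: <><>r is true.
    So []<><>r is true at b.
Satisfying worlds: {a, b, c, d, e, f}

6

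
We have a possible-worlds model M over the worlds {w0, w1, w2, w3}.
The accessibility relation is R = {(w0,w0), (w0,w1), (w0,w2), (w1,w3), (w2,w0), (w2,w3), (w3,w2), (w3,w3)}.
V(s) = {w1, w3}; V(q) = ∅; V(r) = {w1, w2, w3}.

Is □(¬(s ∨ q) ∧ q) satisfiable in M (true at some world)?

No

Let φ = □(¬(s ∨ q) ∧ q). Evaluate φ at each world:
  w0 (successors {w0, w1, w2}): φ is false.
  w1 (successors {w3}): φ is false.
  w2 (successors {w0, w3}): φ is false.
  w3 (successors {w2, w3}): φ is false.
For instance, at w3:
  At w3: □(¬(s ∨ q) ∧ q) requires ¬(s ∨ q) ∧ q at every successor {w2, w3}.
    ¬(s ∨ q) ∧ q fails at w2, so □(¬(s ∨ q) ∧ q) is false at w3.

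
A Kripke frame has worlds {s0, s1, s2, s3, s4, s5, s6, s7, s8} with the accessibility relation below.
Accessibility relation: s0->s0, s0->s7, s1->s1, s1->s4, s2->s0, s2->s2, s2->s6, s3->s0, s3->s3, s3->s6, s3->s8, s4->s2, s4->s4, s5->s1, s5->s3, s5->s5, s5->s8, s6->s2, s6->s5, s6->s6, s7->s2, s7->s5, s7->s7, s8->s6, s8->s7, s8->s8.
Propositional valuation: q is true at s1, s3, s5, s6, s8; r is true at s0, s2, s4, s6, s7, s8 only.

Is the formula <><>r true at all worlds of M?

Yes

Recall that <>ψ holds at a world iff ψ holds at some accessible world.
Let φ = <><>r. Evaluate φ at each world:
  s0 (successors {s0, s7}): φ is true.
  s1 (successors {s1, s4}): φ is true.
  s2 (successors {s0, s2, s6}): φ is true.
  s3 (successors {s0, s3, s6, s8}): φ is true.
  s4 (successors {s2, s4}): φ is true.
  s5 (successors {s1, s3, s5, s8}): φ is true.
  s6 (successors {s2, s5, s6}): φ is true.
  s7 (successors {s2, s5, s7}): φ is true.
  s8 (successors {s6, s7, s8}): φ is true.
For instance, at s7:
  At s7: <><>r requires <>r at some successor in {s2, s5, s7}.
    <>r holds at s2, so <><>r is true at s7.
      At s2: <>r requires r at some successor in {s0, s2, s6}.
        r holds at s0, so <>r is true at s2.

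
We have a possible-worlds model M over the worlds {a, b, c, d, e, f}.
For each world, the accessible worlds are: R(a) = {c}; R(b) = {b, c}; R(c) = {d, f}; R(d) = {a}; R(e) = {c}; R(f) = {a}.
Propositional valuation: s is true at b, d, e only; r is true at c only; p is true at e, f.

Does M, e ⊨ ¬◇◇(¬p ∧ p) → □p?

No

At e: ¬◇◇(¬p ∧ p) is true, □p is false, so ¬◇◇(¬p ∧ p) → □p is false.
  At e: ◇◇(¬p ∧ p) is false, so ¬◇◇(¬p ∧ p) is true.
    At e: ◇◇(¬p ∧ p) requires ◇(¬p ∧ p) at some successor in {c}.
      At c: ◇(¬p ∧ p) is false.
    So ◇◇(¬p ∧ p) is false at e.
  At e: □p requires p at every successor {c}.
    p fails at c, so □p is false at e.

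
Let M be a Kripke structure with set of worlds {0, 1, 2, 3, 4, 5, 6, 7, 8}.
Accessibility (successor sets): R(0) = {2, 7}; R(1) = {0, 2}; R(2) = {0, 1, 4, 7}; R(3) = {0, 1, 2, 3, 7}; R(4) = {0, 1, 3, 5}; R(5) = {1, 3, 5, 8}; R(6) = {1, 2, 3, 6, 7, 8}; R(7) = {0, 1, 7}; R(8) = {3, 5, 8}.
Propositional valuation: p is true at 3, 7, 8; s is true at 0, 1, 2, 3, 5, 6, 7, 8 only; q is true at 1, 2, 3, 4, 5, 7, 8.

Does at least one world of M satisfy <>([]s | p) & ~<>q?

No

Recall that []ψ holds at a world iff ψ holds at every accessible world, and <>ψ holds iff ψ holds at some accessible world.
Let φ = <>([]s | p) & ~<>q. Evaluate φ at each world:
  0 (successors {2, 7}): φ is false.
  1 (successors {0, 2}): φ is false.
  2 (successors {0, 1, 4, 7}): φ is false.
  3 (successors {0, 1, 2, 3, 7}): φ is false.
  4 (successors {0, 1, 3, 5}): φ is false.
  5 (successors {1, 3, 5, 8}): φ is false.
  6 (successors {1, 2, 3, 6, 7, 8}): φ is false.
  7 (successors {0, 1, 7}): φ is false.
  8 (successors {3, 5, 8}): φ is false.
For instance, at 4:
  At 4: <>([]s | p) is true, ~<>q is false, so <>([]s | p) & ~<>q is false.
    At 4: <>([]s | p) requires []s | p at some successor in {0, 1, 3, 5}.
      []s | p holds at 0, so <>([]s | p) is true at 4.
    At 4: <>q is true, so ~<>q is false.
      At 4: <>q requires q at some successor in {0, 1, 3, 5}.
        q holds at 1, so <>q is true at 4.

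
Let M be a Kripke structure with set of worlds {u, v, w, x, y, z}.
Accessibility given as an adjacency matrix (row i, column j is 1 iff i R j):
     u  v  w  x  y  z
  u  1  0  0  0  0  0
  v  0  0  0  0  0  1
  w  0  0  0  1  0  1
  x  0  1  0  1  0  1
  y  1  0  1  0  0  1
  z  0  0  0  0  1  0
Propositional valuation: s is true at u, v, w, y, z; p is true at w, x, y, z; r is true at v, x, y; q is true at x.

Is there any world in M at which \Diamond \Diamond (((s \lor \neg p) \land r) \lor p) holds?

Let φ = \Diamond \Diamond (((s \lor \neg p) \land r) \lor p). Evaluate φ at each world:
  u (successors {u}): φ is false.
  v (successors {z}): φ is true.
  w (successors {x, z}): φ is true.
  x (successors {v, x, z}): φ is true.
  y (successors {u, w, z}): φ is true.
  z (successors {y}): φ is true.
Detail at v (witness):
  At v: \Diamond \Diamond (((s \lor \neg p) \land r) \lor p) requires \Diamond (((s \lor \neg p) \land r) \lor p) at some successor in {z}.
    \Diamond (((s \lor \neg p) \land r) \lor p) holds at z, so \Diamond \Diamond (((s \lor \neg p) \land r) \lor p) is true at v.
      At z: \Diamond (((s \lor \neg p) \land r) \lor p) requires ((s \lor \neg p) \land r) \lor p at some successor in {y}.
        ((s \lor \neg p) \land r) \lor p holds at y, so \Diamond (((s \lor \neg p) \land r) \lor p) is true at z.

Yes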